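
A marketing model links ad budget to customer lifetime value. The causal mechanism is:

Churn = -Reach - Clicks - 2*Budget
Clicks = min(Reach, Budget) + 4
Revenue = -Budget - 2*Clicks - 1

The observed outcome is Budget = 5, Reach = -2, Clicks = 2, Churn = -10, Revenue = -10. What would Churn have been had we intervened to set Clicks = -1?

-7

The intervention breaks the incoming arrows to Clicks: Clicks = min(Reach, Budget) + 4 no longer applies, and Clicks = -1.
Churn = -Reach - Clicks - 2*Budget  [with Reach=-2, Clicks=-1, Budget=5]  = -7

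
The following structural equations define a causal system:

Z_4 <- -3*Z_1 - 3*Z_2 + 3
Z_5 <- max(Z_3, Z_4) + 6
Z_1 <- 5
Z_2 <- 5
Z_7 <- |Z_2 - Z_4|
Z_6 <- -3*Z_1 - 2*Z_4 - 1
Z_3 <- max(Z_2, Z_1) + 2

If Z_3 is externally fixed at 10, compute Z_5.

do(Z_3=10) replaces the equation Z_3 <- max(Z_2, Z_1) + 2 with the constant Z_3 = 10.
Z_4 = -3*Z_1 - 3*Z_2 + 3  [with Z_1=5, Z_2=5]  = -27
Z_5 = max(Z_3, Z_4) + 6  [with Z_3=10, Z_4=-27]  = 16

16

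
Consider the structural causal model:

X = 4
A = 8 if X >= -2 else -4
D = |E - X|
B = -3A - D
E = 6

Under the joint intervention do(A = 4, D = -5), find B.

The joint intervention fixes A = 4, D = -5, removing each variable's own equation.
B = -3A - D  [with A=4, D=-5]  = -7

-7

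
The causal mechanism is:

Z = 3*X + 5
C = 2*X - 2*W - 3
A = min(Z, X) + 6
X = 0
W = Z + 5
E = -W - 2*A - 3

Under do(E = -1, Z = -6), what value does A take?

0

The joint intervention fixes E = -1, Z = -6, removing each variable's own equation.
A = min(Z, X) + 6  [with Z=-6, X=0]  = 0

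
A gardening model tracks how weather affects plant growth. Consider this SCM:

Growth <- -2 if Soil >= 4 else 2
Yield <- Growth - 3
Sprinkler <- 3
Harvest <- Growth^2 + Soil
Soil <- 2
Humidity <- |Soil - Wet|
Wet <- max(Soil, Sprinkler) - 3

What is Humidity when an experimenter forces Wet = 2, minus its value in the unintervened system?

do(Wet=2) replaces the equation Wet <- max(Soil, Sprinkler) - 3 with the constant Wet = 2.
Humidity = |Soil - Wet|  [with Soil=2, Wet=2]  = 0
Without intervention: Wet = max(Soil, Sprinkler) - 3  [with Soil=2, Sprinkler=3]  = 0; Humidity = |Soil - Wet|  [with Soil=2, Wet=0]  = 2.
Change = 0 − 2 = -2.

-2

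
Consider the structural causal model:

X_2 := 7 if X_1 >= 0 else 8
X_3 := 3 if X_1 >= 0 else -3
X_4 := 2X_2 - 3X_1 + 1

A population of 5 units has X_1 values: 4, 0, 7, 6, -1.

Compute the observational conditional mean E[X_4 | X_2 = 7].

Conditioning on X_2=7 selects the 4 unit(s) with X_1 ∈ {4, 0, 7, 6}. Their X_4 values: 3, 15, -6, -3. Mean = 2.25.

2.25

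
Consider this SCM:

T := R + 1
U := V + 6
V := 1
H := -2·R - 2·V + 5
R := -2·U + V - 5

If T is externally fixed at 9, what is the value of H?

39

Intervening sets T = 9 and removes its equation (T := R + 1).
No directed path runs from T to H, so H keeps its natural value.
U = V + 6  [with V=1]  = 7
R = -2·U + V - 5  [with U=7, V=1]  = -18
H = -2·R - 2·V + 5  [with R=-18, V=1]  = 39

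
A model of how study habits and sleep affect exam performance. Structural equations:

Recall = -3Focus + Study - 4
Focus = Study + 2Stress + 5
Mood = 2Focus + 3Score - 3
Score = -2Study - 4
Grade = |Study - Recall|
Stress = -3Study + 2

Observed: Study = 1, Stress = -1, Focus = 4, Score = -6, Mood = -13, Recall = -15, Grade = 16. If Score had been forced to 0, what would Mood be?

5

Intervening sets Score = 0 and removes its equation (Score = -2Study - 4).
Stress = -3Study + 2  [with Study=1]  = -1
Focus = Study + 2Stress + 5  [with Study=1, Stress=-1]  = 4
Mood = 2Focus + 3Score - 3  [with Focus=4, Score=0]  = 5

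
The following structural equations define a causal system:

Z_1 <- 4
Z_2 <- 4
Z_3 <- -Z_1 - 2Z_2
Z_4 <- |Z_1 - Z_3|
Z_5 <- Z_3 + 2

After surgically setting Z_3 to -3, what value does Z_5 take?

-1

do(Z_3=-3) replaces the equation Z_3 <- -Z_1 - 2Z_2 with the constant Z_3 = -3.
Z_5 = Z_3 + 2  [with Z_3=-3]  = -1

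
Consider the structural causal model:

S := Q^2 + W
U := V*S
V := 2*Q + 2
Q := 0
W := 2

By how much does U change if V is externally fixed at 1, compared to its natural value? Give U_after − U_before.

do(V=1) replaces the equation V := 2*Q + 2 with the constant V = 1.
S = Q^2 + W  [with Q=0, W=2]  = 2
U = V*S  [with V=1, S=2]  = 2
Without intervention: V = 2*Q + 2  [with Q=0]  = 2; S = Q^2 + W  [with Q=0, W=2]  = 2; U = V*S  [with V=2, S=2]  = 4.
Change = 2 − 4 = -2.

-2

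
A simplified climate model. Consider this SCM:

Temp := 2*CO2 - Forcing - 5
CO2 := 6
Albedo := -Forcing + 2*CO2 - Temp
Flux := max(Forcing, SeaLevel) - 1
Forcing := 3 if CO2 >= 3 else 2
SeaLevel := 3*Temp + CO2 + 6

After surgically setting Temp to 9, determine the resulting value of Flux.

38

The intervention breaks the incoming arrows to Temp: Temp := 2*CO2 - Forcing - 5 no longer applies, and Temp = 9.
Forcing = 3 if CO2 >= 3 else 2  [with CO2=6]  = 3
SeaLevel = 3*Temp + CO2 + 6  [with Temp=9, CO2=6]  = 39
Flux = max(Forcing, SeaLevel) - 1  [with Forcing=3, SeaLevel=39]  = 38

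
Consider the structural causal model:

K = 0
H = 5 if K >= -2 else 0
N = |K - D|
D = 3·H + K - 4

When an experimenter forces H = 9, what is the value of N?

23

Under do(H=9), the mechanism H = 5 if K >= -2 else 0 is discarded; H is fixed at 9.
D = 3·H + K - 4  [with H=9, K=0]  = 23
N = |K - D|  [with K=0, D=23]  = 23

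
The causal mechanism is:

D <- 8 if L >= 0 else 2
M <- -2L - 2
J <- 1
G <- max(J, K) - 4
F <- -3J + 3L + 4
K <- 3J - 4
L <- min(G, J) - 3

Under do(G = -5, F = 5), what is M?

Under do(G = -5, F = 5), each intervened variable's structural equation is replaced by its fixed value.
L = min(G, J) - 3  [with G=-5, J=1]  = -8
M = -2L - 2  [with L=-8]  = 14

14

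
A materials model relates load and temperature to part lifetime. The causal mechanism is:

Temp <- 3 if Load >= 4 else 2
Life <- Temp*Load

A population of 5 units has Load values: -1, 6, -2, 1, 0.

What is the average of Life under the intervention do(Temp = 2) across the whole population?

do(Temp=2) breaks Temp's dependence on Load. With Temp=2 fixed, Life across the units is -2, 12, -4, 2, 0, mean 1.6.

1.6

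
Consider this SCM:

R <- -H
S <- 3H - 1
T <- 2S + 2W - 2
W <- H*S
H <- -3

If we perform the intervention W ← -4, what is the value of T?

do(W=-4) replaces the equation W <- H*S with the constant W = -4.
S = 3H - 1  [with H=-3]  = -10
T = 2S + 2W - 2  [with S=-10, W=-4]  = -30

-30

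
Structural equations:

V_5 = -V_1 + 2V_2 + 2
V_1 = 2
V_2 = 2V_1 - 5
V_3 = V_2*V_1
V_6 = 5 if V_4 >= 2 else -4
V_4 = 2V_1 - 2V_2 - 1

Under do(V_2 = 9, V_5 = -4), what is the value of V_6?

Setting V_2 = 9, V_5 = -4 by intervention discards those variables' equations.
V_4 = 2V_1 - 2V_2 - 1  [with V_1=2, V_2=9]  = -15
V_6 = 5 if V_4 >= 2 else -4  [with V_4=-15]  = -4

-4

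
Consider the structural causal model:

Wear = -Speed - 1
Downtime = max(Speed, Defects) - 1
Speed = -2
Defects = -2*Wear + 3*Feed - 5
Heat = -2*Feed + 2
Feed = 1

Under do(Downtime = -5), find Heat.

do(Downtime=-5) replaces the equation Downtime = max(Speed, Defects) - 1 with the constant Downtime = -5.
Heat is not downstream of the intervention, so its value is determined by the original equations.
Heat = -2*Feed + 2  [with Feed=1]  = 0

0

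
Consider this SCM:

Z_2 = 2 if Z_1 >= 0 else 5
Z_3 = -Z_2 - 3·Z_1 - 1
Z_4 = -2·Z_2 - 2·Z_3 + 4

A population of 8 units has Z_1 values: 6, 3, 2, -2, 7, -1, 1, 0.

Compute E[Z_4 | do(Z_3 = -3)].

Under do(Z_3=-3), Z_3's equation is replaced by Z_3=-3 for every unit. Per-unit Z_4: 6, 6, 6, 0, 6, 0, 6, 6. Mean = 4.5.

4.5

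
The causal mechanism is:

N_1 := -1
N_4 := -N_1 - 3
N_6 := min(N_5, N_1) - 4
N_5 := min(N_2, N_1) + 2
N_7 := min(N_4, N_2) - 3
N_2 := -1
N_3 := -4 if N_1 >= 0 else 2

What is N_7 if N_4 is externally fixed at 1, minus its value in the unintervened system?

1

The intervention breaks the incoming arrows to N_4: N_4 := -N_1 - 3 no longer applies, and N_4 = 1.
N_7 = min(N_4, N_2) - 3  [with N_4=1, N_2=-1]  = -4
Without intervention: N_4 = -N_1 - 3  [with N_1=-1]  = -2; N_7 = min(N_4, N_2) - 3  [with N_4=-2, N_2=-1]  = -5.
Change = -4 − (-5) = 1.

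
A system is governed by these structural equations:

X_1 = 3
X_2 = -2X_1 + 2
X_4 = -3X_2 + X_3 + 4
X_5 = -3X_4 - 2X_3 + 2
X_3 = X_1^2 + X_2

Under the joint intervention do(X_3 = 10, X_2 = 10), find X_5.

30

Setting X_3 = 10, X_2 = 10 by intervention discards those variables' equations.
X_4 = -3X_2 + X_3 + 4  [with X_2=10, X_3=10]  = -16
X_5 = -3X_4 - 2X_3 + 2  [with X_4=-16, X_3=10]  = 30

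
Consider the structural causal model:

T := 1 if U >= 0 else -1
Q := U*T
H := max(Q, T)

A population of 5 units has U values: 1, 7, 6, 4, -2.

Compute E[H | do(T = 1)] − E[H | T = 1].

-0.7

Every unit gets T=1 under the intervention. H values become 1, 7, 6, 4, 1; E[H|do(T=1)] = 3.8.
Conditioning on T=1 selects the 4 unit(s) with U ∈ {1, 7, 6, 4}. Their H values: 1, 7, 6, 4. Mean = 4.5.
Difference = 3.8 − 4.5 = -0.7.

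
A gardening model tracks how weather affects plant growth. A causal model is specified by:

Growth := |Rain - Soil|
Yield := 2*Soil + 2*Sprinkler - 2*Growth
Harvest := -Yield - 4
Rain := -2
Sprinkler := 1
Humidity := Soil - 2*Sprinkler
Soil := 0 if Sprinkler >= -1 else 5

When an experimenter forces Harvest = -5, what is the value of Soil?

0

Intervening sets Harvest = -5 and removes its equation (Harvest := -Yield - 4).
Soil is not downstream of the intervention, so its value is determined by the original equations.
Soil = 0 if Sprinkler >= -1 else 5  [with Sprinkler=1]  = 0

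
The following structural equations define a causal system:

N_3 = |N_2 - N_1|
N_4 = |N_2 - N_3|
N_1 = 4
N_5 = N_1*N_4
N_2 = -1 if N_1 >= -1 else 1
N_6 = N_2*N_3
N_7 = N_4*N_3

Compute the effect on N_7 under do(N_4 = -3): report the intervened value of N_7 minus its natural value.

The intervention breaks the incoming arrows to N_4: N_4 = |N_2 - N_3| no longer applies, and N_4 = -3.
N_2 = -1 if N_1 >= -1 else 1  [with N_1=4]  = -1
N_3 = |N_2 - N_1|  [with N_2=-1, N_1=4]  = 5
N_7 = N_4*N_3  [with N_4=-3, N_3=5]  = -15
Without intervention: N_2 = -1 if N_1 >= -1 else 1  [with N_1=4]  = -1; N_3 = |N_2 - N_1|  [with N_2=-1, N_1=4]  = 5; N_4 = |N_2 - N_3|  [with N_2=-1, N_3=5]  = 6; N_7 = N_4*N_3  [with N_4=6, N_3=5]  = 30.
Change = -15 − 30 = -45.

-45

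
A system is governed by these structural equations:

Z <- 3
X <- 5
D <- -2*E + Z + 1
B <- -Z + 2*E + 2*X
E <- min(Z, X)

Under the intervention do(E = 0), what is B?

do(E=0) replaces the equation E <- min(Z, X) with the constant E = 0.
B = -Z + 2*E + 2*X  [with Z=3, E=0, X=5]  = 7

7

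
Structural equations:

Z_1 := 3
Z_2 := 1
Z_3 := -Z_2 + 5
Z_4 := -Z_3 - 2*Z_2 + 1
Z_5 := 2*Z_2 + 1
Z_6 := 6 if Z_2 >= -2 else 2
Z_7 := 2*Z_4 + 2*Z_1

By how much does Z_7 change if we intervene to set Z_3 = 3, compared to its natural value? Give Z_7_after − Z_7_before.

The intervention breaks the incoming arrows to Z_3: Z_3 := -Z_2 + 5 no longer applies, and Z_3 = 3.
Z_4 = -Z_3 - 2*Z_2 + 1  [with Z_3=3, Z_2=1]  = -4
Z_7 = 2*Z_4 + 2*Z_1  [with Z_4=-4, Z_1=3]  = -2
Without intervention: Z_3 = -Z_2 + 5  [with Z_2=1]  = 4; Z_4 = -Z_3 - 2*Z_2 + 1  [with Z_3=4, Z_2=1]  = -5; Z_7 = 2*Z_4 + 2*Z_1  [with Z_4=-5, Z_1=3]  = -4.
Change = -2 − (-4) = 2.

2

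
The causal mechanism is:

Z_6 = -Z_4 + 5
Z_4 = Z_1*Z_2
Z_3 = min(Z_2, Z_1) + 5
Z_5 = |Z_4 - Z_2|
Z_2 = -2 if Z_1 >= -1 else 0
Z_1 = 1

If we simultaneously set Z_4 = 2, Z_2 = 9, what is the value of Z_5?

7

The joint intervention fixes Z_4 = 2, Z_2 = 9, removing each variable's own equation.
Z_5 = |Z_4 - Z_2|  [with Z_4=2, Z_2=9]  = 7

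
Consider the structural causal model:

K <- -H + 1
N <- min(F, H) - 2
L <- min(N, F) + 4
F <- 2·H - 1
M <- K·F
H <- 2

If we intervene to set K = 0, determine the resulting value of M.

0

The intervention breaks the incoming arrows to K: K <- -H + 1 no longer applies, and K = 0.
F = 2·H - 1  [with H=2]  = 3
M = K·F  [with K=0, F=3]  = 0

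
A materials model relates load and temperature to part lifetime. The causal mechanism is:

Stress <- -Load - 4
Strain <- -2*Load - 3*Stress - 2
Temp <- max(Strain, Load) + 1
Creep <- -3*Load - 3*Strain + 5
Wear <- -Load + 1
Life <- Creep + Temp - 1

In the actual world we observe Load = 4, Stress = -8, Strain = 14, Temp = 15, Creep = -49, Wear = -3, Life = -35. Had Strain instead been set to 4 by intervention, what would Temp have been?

The intervention breaks the incoming arrows to Strain: Strain <- -2*Load - 3*Stress - 2 no longer applies, and Strain = 4.
Temp = max(Strain, Load) + 1  [with Strain=4, Load=4]  = 5

5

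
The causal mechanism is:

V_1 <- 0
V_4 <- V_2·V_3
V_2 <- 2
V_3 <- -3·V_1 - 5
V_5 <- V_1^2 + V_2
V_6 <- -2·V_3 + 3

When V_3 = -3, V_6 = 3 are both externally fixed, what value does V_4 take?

Setting V_3 = -3, V_6 = 3 by intervention discards those variables' equations.
V_4 = V_2·V_3  [with V_2=2, V_3=-3]  = -6

-6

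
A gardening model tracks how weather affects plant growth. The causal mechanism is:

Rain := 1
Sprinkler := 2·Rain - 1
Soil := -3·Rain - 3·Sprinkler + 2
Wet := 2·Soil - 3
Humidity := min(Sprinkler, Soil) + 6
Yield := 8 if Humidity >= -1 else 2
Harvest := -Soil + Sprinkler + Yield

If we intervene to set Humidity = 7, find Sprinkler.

1

Under do(Humidity=7), the mechanism Humidity := min(Sprinkler, Soil) + 6 is discarded; Humidity is fixed at 7.
No directed path runs from Humidity to Sprinkler, so Sprinkler keeps its natural value.
Sprinkler = 2·Rain - 1  [with Rain=1]  = 1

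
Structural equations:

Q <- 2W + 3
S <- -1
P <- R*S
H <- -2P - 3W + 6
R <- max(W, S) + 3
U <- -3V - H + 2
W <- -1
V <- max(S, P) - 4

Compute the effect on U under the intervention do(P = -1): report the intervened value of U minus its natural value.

2

do(P=-1) replaces the equation P <- R*S with the constant P = -1.
H = -2P - 3W + 6  [with P=-1, W=-1]  = 11
V = max(S, P) - 4  [with S=-1, P=-1]  = -5
U = -3V - H + 2  [with V=-5, H=11]  = 6
Without intervention: R = max(W, S) + 3  [with W=-1, S=-1]  = 2; P = R*S  [with R=2, S=-1]  = -2; H = -2P - 3W + 6  [with P=-2, W=-1]  = 13; V = max(S, P) - 4  [with S=-1, P=-2]  = -5; U = -3V - H + 2  [with V=-5, H=13]  = 4.
Change = 6 − 4 = 2.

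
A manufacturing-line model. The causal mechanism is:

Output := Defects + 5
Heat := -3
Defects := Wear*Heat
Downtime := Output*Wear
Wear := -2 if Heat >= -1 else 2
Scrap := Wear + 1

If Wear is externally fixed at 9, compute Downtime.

-198

Under do(Wear=9), the mechanism Wear := -2 if Heat >= -1 else 2 is discarded; Wear is fixed at 9.
Defects = Wear*Heat  [with Wear=9, Heat=-3]  = -27
Output = Defects + 5  [with Defects=-27]  = -22
Downtime = Output*Wear  [with Output=-22, Wear=9]  = -198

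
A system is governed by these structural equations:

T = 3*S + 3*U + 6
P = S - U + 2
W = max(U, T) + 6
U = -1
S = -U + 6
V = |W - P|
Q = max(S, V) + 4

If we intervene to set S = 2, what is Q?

Under do(S=2), the mechanism S = -U + 6 is discarded; S is fixed at 2.
T = 3*S + 3*U + 6  [with S=2, U=-1]  = 9
P = S - U + 2  [with S=2, U=-1]  = 5
W = max(U, T) + 6  [with U=-1, T=9]  = 15
V = |W - P|  [with W=15, P=5]  = 10
Q = max(S, V) + 4  [with S=2, V=10]  = 14

14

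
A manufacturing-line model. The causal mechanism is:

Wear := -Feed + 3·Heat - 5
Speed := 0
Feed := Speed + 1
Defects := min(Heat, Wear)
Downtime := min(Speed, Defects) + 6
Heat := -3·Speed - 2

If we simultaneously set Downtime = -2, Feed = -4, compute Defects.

The joint intervention fixes Downtime = -2, Feed = -4, removing each variable's own equation.
Heat = -3·Speed - 2  [with Speed=0]  = -2
Wear = -Feed + 3·Heat - 5  [with Feed=-4, Heat=-2]  = -7
Defects = min(Heat, Wear)  [with Heat=-2, Wear=-7]  = -7

-7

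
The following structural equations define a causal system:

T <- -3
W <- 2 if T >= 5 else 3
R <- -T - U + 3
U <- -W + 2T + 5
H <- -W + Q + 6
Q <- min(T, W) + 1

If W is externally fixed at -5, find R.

do(W=-5) replaces the equation W <- 2 if T >= 5 else 3 with the constant W = -5.
U = -W + 2T + 5  [with W=-5, T=-3]  = 4
R = -T - U + 3  [with T=-3, U=4]  = 2

2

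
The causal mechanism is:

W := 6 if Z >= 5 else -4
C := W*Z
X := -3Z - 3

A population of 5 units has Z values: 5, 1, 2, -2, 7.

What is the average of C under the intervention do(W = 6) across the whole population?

Under do(W=6), W's equation is replaced by W=6 for every unit. Per-unit C: 30, 6, 12, -12, 42. Mean = 15.6.

15.6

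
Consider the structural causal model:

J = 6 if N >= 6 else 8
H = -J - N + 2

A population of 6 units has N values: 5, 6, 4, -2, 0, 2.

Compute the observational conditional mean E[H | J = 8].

-7.8

Conditioning on J=8 selects the 5 unit(s) with N ∈ {5, 4, -2, 0, 2}. Their H values: -11, -10, -4, -6, -8. Mean = -7.8.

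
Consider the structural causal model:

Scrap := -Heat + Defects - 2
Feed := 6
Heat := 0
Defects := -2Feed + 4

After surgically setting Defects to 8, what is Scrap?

The intervention breaks the incoming arrows to Defects: Defects := -2Feed + 4 no longer applies, and Defects = 8.
Scrap = -Heat + Defects - 2  [with Heat=0, Defects=8]  = 6

6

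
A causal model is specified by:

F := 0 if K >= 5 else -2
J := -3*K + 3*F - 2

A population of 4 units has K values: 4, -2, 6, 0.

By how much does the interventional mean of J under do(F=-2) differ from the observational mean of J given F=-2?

Under do(F=-2), F's equation is replaced by F=-2 for every unit. Per-unit J: -20, -2, -26, -8. Mean = -14.
Conditioning on F=-2 selects the 3 unit(s) with K ∈ {4, -2, 0}. Their J values: -20, -2, -8. Mean = -10.
Difference = -14 − (-10) = -4.

-4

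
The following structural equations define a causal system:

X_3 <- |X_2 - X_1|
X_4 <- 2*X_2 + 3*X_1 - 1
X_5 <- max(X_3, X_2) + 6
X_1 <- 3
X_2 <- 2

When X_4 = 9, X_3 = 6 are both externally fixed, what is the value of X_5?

12

The joint intervention fixes X_4 = 9, X_3 = 6, removing each variable's own equation.
X_5 = max(X_3, X_2) + 6  [with X_3=6, X_2=2]  = 12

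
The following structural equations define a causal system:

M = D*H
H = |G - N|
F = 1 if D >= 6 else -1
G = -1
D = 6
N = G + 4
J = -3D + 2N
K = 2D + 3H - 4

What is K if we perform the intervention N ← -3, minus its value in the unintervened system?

The intervention breaks the incoming arrows to N: N = G + 4 no longer applies, and N = -3.
H = |G - N|  [with G=-1, N=-3]  = 2
K = 2D + 3H - 4  [with D=6, H=2]  = 14
Without intervention: N = G + 4  [with G=-1]  = 3; H = |G - N|  [with G=-1, N=3]  = 4; K = 2D + 3H - 4  [with D=6, H=4]  = 20.
Change = 14 − 20 = -6.

-6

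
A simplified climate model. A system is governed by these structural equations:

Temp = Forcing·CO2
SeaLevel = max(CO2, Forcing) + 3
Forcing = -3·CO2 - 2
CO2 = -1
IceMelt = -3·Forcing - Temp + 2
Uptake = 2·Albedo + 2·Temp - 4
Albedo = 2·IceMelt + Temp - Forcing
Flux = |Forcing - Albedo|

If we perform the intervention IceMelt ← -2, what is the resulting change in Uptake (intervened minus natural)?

do(IceMelt=-2) replaces the equation IceMelt = -3·Forcing - Temp + 2 with the constant IceMelt = -2.
Forcing = -3·CO2 - 2  [with CO2=-1]  = 1
Temp = Forcing·CO2  [with Forcing=1, CO2=-1]  = -1
Albedo = 2·IceMelt + Temp - Forcing  [with IceMelt=-2, Temp=-1, Forcing=1]  = -6
Uptake = 2·Albedo + 2·Temp - 4  [with Albedo=-6, Temp=-1]  = -18
Without intervention: Forcing = -3·CO2 - 2  [with CO2=-1]  = 1; Temp = Forcing·CO2  [with Forcing=1, CO2=-1]  = -1; IceMelt = -3·Forcing - Temp + 2  [with Forcing=1, Temp=-1]  = 0; Albedo = 2·IceMelt + Temp - Forcing  [with IceMelt=0, Temp=-1, Forcing=1]  = -2; Uptake = 2·Albedo + 2·Temp - 4  [with Albedo=-2, Temp=-1]  = -10.
Change = -18 − (-10) = -8.

-8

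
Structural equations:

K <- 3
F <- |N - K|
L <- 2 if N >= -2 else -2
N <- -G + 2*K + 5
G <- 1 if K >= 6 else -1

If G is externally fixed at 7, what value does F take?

1

Under do(G=7), the mechanism G <- 1 if K >= 6 else -1 is discarded; G is fixed at 7.
N = -G + 2*K + 5  [with G=7, K=3]  = 4
F = |N - K|  [with N=4, K=3]  = 1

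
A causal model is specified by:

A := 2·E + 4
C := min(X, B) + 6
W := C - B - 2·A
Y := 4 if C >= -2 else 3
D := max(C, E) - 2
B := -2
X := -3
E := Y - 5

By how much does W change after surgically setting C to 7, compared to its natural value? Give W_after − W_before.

The intervention breaks the incoming arrows to C: C := min(X, B) + 6 no longer applies, and C = 7.
Y = 4 if C >= -2 else 3  [with C=7]  = 4
E = Y - 5  [with Y=4]  = -1
A = 2·E + 4  [with E=-1]  = 2
W = C - B - 2·A  [with C=7, B=-2, A=2]  = 5
Without intervention: C = min(X, B) + 6  [with X=-3, B=-2]  = 3; Y = 4 if C >= -2 else 3  [with C=3]  = 4; E = Y - 5  [with Y=4]  = -1; A = 2·E + 4  [with E=-1]  = 2; W = C - B - 2·A  [with C=3, B=-2, A=2]  = 1.
Change = 5 − 1 = 4.

4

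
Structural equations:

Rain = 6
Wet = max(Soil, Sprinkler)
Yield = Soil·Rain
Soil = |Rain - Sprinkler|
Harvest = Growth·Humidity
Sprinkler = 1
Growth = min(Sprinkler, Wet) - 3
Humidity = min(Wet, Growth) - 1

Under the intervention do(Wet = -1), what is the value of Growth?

-4

Intervening sets Wet = -1 and removes its equation (Wet = max(Soil, Sprinkler)).
Growth = min(Sprinkler, Wet) - 3  [with Sprinkler=1, Wet=-1]  = -4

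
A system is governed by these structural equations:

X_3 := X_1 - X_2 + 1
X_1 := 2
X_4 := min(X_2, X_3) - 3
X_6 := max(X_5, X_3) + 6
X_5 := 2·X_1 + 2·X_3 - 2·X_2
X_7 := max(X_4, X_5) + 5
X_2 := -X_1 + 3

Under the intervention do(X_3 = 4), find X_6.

The intervention breaks the incoming arrows to X_3: X_3 := X_1 - X_2 + 1 no longer applies, and X_3 = 4.
X_2 = -X_1 + 3  [with X_1=2]  = 1
X_5 = 2·X_1 + 2·X_3 - 2·X_2  [with X_1=2, X_3=4, X_2=1]  = 10
X_6 = max(X_5, X_3) + 6  [with X_5=10, X_3=4]  = 16

16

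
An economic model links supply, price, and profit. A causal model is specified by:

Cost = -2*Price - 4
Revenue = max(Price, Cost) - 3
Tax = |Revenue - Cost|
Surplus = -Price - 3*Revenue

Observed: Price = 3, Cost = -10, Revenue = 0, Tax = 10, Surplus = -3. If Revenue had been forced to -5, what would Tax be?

The intervention breaks the incoming arrows to Revenue: Revenue = max(Price, Cost) - 3 no longer applies, and Revenue = -5.
Cost = -2*Price - 4  [with Price=3]  = -10
Tax = |Revenue - Cost|  [with Revenue=-5, Cost=-10]  = 5

5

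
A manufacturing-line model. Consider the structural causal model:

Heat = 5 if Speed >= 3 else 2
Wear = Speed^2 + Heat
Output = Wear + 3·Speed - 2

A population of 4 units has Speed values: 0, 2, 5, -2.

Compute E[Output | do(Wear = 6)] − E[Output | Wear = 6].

3.75

Every unit gets Wear=6 under the intervention. Output values become 4, 10, 19, -2; E[Output|do(Wear=6)] = 7.75.
Conditioning on Wear=6 selects the 2 unit(s) with Speed ∈ {2, -2}. Their Output values: 10, -2. Mean = 4.
Difference = 7.75 − 4 = 3.75.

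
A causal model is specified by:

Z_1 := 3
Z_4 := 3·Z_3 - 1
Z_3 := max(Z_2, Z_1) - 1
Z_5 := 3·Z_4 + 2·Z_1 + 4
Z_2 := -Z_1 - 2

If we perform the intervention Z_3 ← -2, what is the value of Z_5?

-11

do(Z_3=-2) replaces the equation Z_3 := max(Z_2, Z_1) - 1 with the constant Z_3 = -2.
Z_4 = 3·Z_3 - 1  [with Z_3=-2]  = -7
Z_5 = 3·Z_4 + 2·Z_1 + 4  [with Z_4=-7, Z_1=3]  = -11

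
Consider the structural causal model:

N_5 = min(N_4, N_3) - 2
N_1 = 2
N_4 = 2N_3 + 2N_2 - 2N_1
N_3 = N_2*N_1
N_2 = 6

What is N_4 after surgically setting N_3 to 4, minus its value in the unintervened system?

-16

The intervention breaks the incoming arrows to N_3: N_3 = N_2*N_1 no longer applies, and N_3 = 4.
N_4 = 2N_3 + 2N_2 - 2N_1  [with N_3=4, N_2=6, N_1=2]  = 16
Without intervention: N_3 = N_2*N_1  [with N_2=6, N_1=2]  = 12; N_4 = 2N_3 + 2N_2 - 2N_1  [with N_3=12, N_2=6, N_1=2]  = 32.
Change = 16 − 32 = -16.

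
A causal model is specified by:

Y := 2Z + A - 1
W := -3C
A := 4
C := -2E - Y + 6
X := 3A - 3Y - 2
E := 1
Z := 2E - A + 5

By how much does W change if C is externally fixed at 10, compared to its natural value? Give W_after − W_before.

Intervening sets C = 10 and removes its equation (C := -2E - Y + 6).
W = -3C  [with C=10]  = -30
Without intervention: Z = 2E - A + 5  [with E=1, A=4]  = 3; Y = 2Z + A - 1  [with Z=3, A=4]  = 9; C = -2E - Y + 6  [with E=1, Y=9]  = -5; W = -3C  [with C=-5]  = 15.
Change = -30 − 15 = -45.

-45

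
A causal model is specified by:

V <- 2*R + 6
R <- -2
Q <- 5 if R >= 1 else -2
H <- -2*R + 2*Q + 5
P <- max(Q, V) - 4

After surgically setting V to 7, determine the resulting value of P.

Intervening sets V = 7 and removes its equation (V <- 2*R + 6).
Q = 5 if R >= 1 else -2  [with R=-2]  = -2
P = max(Q, V) - 4  [with Q=-2, V=7]  = 3

3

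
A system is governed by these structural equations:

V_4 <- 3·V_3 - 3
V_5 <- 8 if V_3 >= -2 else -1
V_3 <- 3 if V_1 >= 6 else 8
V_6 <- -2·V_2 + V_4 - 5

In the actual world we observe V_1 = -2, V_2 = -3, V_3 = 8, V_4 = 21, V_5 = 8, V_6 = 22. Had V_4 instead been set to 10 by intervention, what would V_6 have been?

Under do(V_4=10), the mechanism V_4 <- 3·V_3 - 3 is discarded; V_4 is fixed at 10.
V_6 = -2·V_2 + V_4 - 5  [with V_2=-3, V_4=10]  = 11

11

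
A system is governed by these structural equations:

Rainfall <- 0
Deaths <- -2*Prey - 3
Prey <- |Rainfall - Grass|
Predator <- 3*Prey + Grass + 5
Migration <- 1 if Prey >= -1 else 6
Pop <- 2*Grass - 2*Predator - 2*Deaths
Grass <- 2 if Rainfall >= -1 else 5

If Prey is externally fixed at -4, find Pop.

The intervention breaks the incoming arrows to Prey: Prey <- |Rainfall - Grass| no longer applies, and Prey = -4.
Grass = 2 if Rainfall >= -1 else 5  [with Rainfall=0]  = 2
Predator = 3*Prey + Grass + 5  [with Prey=-4, Grass=2]  = -5
Deaths = -2*Prey - 3  [with Prey=-4]  = 5
Pop = 2*Grass - 2*Predator - 2*Deaths  [with Grass=2, Predator=-5, Deaths=5]  = 4

4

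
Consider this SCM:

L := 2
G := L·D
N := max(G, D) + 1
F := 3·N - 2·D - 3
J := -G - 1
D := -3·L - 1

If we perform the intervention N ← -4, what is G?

Under do(N=-4), the mechanism N := max(G, D) + 1 is discarded; N is fixed at -4.
Since G is not a descendant of the intervened variable, it is unaffected.
D = -3·L - 1  [with L=2]  = -7
G = L·D  [with L=2, D=-7]  = -14

-14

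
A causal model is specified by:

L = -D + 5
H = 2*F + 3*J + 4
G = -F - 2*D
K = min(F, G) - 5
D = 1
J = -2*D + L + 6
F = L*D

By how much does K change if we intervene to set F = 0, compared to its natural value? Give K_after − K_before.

4

The intervention breaks the incoming arrows to F: F = L*D no longer applies, and F = 0.
G = -F - 2*D  [with F=0, D=1]  = -2
K = min(F, G) - 5  [with F=0, G=-2]  = -7
Without intervention: L = -D + 5  [with D=1]  = 4; F = L*D  [with L=4, D=1]  = 4; G = -F - 2*D  [with F=4, D=1]  = -6; K = min(F, G) - 5  [with F=4, G=-6]  = -11.
Change = -7 − (-11) = 4.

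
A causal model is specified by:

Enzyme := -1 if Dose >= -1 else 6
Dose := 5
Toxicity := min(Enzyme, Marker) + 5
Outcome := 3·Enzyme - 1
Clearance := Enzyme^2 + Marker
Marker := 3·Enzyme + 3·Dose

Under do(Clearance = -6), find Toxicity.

The intervention breaks the incoming arrows to Clearance: Clearance := Enzyme^2 + Marker no longer applies, and Clearance = -6.
Since Toxicity is not a descendant of the intervened variable, it is unaffected.
Enzyme = -1 if Dose >= -1 else 6  [with Dose=5]  = -1
Marker = 3·Enzyme + 3·Dose  [with Enzyme=-1, Dose=5]  = 12
Toxicity = min(Enzyme, Marker) + 5  [with Enzyme=-1, Marker=12]  = 4

4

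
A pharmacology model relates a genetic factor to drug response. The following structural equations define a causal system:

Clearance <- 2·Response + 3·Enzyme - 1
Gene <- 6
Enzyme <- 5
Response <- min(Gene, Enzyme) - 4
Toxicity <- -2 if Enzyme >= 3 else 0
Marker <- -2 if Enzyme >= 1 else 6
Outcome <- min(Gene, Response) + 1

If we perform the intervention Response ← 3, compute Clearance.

Under do(Response=3), the mechanism Response <- min(Gene, Enzyme) - 4 is discarded; Response is fixed at 3.
Clearance = 2·Response + 3·Enzyme - 1  [with Response=3, Enzyme=5]  = 20

20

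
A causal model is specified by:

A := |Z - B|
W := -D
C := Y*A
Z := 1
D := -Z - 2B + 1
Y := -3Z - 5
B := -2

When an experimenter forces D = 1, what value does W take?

-1

The intervention breaks the incoming arrows to D: D := -Z - 2B + 1 no longer applies, and D = 1.
W = -D  [with D=1]  = -1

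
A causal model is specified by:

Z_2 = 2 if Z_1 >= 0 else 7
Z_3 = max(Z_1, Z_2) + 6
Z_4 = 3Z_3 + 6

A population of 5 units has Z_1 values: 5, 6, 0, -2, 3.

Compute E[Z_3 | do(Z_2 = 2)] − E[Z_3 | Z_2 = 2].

-0.4

Every unit gets Z_2=2 under the intervention. Z_3 values become 11, 12, 8, 8, 9; E[Z_3|do(Z_2=2)] = 9.6.
Conditioning on Z_2=2 selects the 4 unit(s) with Z_1 ∈ {5, 6, 0, 3}. Their Z_3 values: 11, 12, 8, 9. Mean = 10.
Difference = 9.6 − 10 = -0.4.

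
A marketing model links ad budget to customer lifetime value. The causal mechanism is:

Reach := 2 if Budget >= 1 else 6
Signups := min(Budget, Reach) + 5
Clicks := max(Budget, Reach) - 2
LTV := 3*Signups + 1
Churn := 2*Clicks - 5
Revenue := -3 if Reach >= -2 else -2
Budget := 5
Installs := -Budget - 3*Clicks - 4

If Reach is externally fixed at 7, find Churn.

Under do(Reach=7), the mechanism Reach := 2 if Budget >= 1 else 6 is discarded; Reach is fixed at 7.
Clicks = max(Budget, Reach) - 2  [with Budget=5, Reach=7]  = 5
Churn = 2*Clicks - 5  [with Clicks=5]  = 5

5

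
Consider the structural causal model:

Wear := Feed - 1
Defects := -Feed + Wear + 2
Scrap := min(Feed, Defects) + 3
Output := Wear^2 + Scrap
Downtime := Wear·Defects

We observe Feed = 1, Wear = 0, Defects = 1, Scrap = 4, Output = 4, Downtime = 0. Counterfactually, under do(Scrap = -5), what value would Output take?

-5

Intervening sets Scrap = -5 and removes its equation (Scrap := min(Feed, Defects) + 3).
Wear = Feed - 1  [with Feed=1]  = 0
Output = Wear^2 + Scrap  [with Wear=0, Scrap=-5]  = -5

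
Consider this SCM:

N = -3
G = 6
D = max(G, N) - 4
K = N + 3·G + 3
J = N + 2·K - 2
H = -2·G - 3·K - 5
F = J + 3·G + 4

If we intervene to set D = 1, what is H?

The intervention breaks the incoming arrows to D: D = max(G, N) - 4 no longer applies, and D = 1.
No directed path runs from D to H, so H keeps its natural value.
K = N + 3·G + 3  [with N=-3, G=6]  = 18
H = -2·G - 3·K - 5  [with G=6, K=18]  = -71

-71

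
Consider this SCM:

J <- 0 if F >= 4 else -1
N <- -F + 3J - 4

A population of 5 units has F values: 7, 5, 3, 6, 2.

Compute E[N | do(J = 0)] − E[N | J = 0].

do(J=0) breaks J's dependence on F. With J=0 fixed, N across the units is -11, -9, -7, -10, -6, mean -8.6.
Observing J=0 restricts to units where J's equation naturally yields 0: F ∈ {7, 5, 6}. In that subpopulation N = -11, -9, -10, mean -10.
Difference = -8.6 − (-10) = 1.4.

1.4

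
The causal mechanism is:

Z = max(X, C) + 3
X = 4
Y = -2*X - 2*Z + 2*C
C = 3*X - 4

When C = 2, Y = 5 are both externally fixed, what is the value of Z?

The joint intervention fixes C = 2, Y = 5, removing each variable's own equation.
Z = max(X, C) + 3  [with X=4, C=2]  = 7

7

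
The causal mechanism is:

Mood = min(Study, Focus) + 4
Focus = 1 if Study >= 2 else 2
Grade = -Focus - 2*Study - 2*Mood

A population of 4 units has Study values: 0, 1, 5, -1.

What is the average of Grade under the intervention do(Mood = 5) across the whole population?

-14.25

Under do(Mood=5), Mood's equation is replaced by Mood=5 for every unit. Per-unit Grade: -12, -14, -21, -10. Mean = -14.25.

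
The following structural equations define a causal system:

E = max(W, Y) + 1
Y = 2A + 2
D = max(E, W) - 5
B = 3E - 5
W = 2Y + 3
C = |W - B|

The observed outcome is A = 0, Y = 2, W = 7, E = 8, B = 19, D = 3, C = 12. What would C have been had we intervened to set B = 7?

0

Under do(B=7), the mechanism B = 3E - 5 is discarded; B is fixed at 7.
Y = 2A + 2  [with A=0]  = 2
W = 2Y + 3  [with Y=2]  = 7
C = |W - B|  [with W=7, B=7]  = 0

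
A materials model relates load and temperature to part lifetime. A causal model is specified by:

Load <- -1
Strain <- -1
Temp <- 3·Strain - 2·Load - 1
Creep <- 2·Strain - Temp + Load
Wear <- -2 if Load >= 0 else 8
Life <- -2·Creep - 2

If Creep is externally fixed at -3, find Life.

Under do(Creep=-3), the mechanism Creep <- 2·Strain - Temp + Load is discarded; Creep is fixed at -3.
Life = -2·Creep - 2  [with Creep=-3]  = 4

4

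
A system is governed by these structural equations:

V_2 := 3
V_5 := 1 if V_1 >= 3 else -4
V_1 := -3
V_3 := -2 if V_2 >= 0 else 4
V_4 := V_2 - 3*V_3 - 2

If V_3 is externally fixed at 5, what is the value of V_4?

-14

The intervention breaks the incoming arrows to V_3: V_3 := -2 if V_2 >= 0 else 4 no longer applies, and V_3 = 5.
V_4 = V_2 - 3*V_3 - 2  [with V_2=3, V_3=5]  = -14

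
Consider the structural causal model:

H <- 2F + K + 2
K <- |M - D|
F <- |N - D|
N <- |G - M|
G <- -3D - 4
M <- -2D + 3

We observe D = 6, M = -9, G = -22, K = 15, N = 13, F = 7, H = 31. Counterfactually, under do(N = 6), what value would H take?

17

Under do(N=6), the mechanism N <- |G - M| is discarded; N is fixed at 6.
M = -2D + 3  [with D=6]  = -9
K = |M - D|  [with M=-9, D=6]  = 15
F = |N - D|  [with N=6, D=6]  = 0
H = 2F + K + 2  [with F=0, K=15]  = 17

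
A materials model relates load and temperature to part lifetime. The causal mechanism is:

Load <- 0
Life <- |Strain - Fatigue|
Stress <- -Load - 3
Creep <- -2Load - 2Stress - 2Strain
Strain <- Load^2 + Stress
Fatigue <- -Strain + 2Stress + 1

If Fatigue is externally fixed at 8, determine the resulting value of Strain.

do(Fatigue=8) replaces the equation Fatigue <- -Strain + 2Stress + 1 with the constant Fatigue = 8.
Strain is not downstream of the intervention, so its value is determined by the original equations.
Stress = -Load - 3  [with Load=0]  = -3
Strain = Load^2 + Stress  [with Load=0, Stress=-3]  = -3

-3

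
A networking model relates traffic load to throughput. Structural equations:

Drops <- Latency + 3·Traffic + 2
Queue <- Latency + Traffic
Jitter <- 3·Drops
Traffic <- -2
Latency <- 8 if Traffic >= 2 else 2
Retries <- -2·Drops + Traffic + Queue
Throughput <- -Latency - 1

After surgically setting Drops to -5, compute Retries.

Intervening sets Drops = -5 and removes its equation (Drops <- Latency + 3·Traffic + 2).
Latency = 8 if Traffic >= 2 else 2  [with Traffic=-2]  = 2
Queue = Latency + Traffic  [with Latency=2, Traffic=-2]  = 0
Retries = -2·Drops + Traffic + Queue  [with Drops=-5, Traffic=-2, Queue=0]  = 8

8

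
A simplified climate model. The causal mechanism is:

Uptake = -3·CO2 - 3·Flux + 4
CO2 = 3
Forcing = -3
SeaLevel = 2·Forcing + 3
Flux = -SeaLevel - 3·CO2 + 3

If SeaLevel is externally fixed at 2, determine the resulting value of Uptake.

19

do(SeaLevel=2) replaces the equation SeaLevel = 2·Forcing + 3 with the constant SeaLevel = 2.
Flux = -SeaLevel - 3·CO2 + 3  [with SeaLevel=2, CO2=3]  = -8
Uptake = -3·CO2 - 3·Flux + 4  [with CO2=3, Flux=-8]  = 19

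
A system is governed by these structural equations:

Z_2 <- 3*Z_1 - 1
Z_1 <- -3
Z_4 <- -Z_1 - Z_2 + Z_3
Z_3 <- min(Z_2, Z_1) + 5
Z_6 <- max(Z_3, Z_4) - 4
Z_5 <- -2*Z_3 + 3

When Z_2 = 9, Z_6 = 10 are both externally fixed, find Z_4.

The joint intervention fixes Z_2 = 9, Z_6 = 10, removing each variable's own equation.
Z_3 = min(Z_2, Z_1) + 5  [with Z_2=9, Z_1=-3]  = 2
Z_4 = -Z_1 - Z_2 + Z_3  [with Z_1=-3, Z_2=9, Z_3=2]  = -4

-4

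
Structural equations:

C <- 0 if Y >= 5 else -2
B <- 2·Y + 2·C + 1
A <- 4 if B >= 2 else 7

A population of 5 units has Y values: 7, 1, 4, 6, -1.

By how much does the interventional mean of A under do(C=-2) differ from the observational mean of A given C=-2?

Under do(C=-2), C's equation is replaced by C=-2 for every unit. Per-unit A: 4, 7, 4, 4, 7. Mean = 5.2.
E[A|C=-2] averages over only the 3 units with C=-2 (Y = 1, 4, -1): A = 7, 4, 7, mean 6.
Difference = 5.2 − 6 = -0.8.

-0.8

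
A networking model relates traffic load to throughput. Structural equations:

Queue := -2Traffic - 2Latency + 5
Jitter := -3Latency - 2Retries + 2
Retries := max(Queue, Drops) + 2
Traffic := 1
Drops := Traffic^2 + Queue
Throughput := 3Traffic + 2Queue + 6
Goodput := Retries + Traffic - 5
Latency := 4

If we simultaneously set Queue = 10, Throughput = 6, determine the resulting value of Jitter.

-36

Under do(Queue = 10, Throughput = 6), each intervened variable's structural equation is replaced by its fixed value.
Drops = Traffic^2 + Queue  [with Traffic=1, Queue=10]  = 11
Retries = max(Queue, Drops) + 2  [with Queue=10, Drops=11]  = 13
Jitter = -3Latency - 2Retries + 2  [with Latency=4, Retries=13]  = -36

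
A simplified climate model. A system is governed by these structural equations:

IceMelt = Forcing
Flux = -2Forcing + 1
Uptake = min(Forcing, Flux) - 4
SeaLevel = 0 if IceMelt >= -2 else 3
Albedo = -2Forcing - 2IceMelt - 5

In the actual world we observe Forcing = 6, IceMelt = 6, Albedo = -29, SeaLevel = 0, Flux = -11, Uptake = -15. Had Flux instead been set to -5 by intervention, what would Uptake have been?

-9

The intervention breaks the incoming arrows to Flux: Flux = -2Forcing + 1 no longer applies, and Flux = -5.
Uptake = min(Forcing, Flux) - 4  [with Forcing=6, Flux=-5]  = -9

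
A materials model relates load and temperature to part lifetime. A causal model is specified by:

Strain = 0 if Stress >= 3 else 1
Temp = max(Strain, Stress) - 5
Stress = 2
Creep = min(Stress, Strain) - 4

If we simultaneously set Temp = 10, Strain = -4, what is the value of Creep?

-8

The joint intervention fixes Temp = 10, Strain = -4, removing each variable's own equation.
Creep = min(Stress, Strain) - 4  [with Stress=2, Strain=-4]  = -8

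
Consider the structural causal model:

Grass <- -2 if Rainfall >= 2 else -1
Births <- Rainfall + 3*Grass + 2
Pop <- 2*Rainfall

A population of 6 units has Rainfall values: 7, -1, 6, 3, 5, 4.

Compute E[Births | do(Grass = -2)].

0

Under do(Grass=-2), Grass's equation is replaced by Grass=-2 for every unit. Per-unit Births: 3, -5, 2, -1, 1, 0. Mean = 0.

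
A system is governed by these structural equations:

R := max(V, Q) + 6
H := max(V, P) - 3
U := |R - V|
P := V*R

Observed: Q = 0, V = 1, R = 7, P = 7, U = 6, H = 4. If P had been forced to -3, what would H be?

Under do(P=-3), the mechanism P := V*R is discarded; P is fixed at -3.
H = max(V, P) - 3  [with V=1, P=-3]  = -2

-2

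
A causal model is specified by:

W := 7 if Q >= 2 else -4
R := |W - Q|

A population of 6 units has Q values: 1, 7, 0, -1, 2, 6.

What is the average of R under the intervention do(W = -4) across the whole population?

6.5

The intervention sets W=-4 in all 6 units regardless of Q. Recomputing R per unit gives 5, 11, 4, 3, 6, 10; average 6.5.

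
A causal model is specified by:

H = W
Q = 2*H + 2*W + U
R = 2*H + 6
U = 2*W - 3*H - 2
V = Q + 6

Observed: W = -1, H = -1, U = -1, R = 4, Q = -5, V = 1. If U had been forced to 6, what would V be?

The intervention breaks the incoming arrows to U: U = 2*W - 3*H - 2 no longer applies, and U = 6.
H = W  [with W=-1]  = -1
Q = 2*H + 2*W + U  [with H=-1, W=-1, U=6]  = 2
V = Q + 6  [with Q=2]  = 8

8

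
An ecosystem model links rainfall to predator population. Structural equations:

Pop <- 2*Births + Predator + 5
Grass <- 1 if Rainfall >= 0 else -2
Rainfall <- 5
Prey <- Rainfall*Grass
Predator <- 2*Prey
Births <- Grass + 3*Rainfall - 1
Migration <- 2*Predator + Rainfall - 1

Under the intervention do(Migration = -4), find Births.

15

do(Migration=-4) replaces the equation Migration <- 2*Predator + Rainfall - 1 with the constant Migration = -4.
Since Births is not a descendant of the intervened variable, it is unaffected.
Grass = 1 if Rainfall >= 0 else -2  [with Rainfall=5]  = 1
Births = Grass + 3*Rainfall - 1  [with Grass=1, Rainfall=5]  = 15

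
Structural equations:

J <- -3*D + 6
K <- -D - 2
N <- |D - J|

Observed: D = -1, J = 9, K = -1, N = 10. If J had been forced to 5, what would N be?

Under do(J=5), the mechanism J <- -3*D + 6 is discarded; J is fixed at 5.
N = |D - J|  [with D=-1, J=5]  = 6

6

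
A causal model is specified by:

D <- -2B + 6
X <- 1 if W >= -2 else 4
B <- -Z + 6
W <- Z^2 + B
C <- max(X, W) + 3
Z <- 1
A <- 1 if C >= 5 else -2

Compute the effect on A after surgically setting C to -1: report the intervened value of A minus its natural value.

-3

Intervening sets C = -1 and removes its equation (C <- max(X, W) + 3).
A = 1 if C >= 5 else -2  [with C=-1]  = -2
Without intervention: B = -Z + 6  [with Z=1]  = 5; W = Z^2 + B  [with Z=1, B=5]  = 6; X = 1 if W >= -2 else 4  [with W=6]  = 1; C = max(X, W) + 3  [with X=1, W=6]  = 9; A = 1 if C >= 5 else -2  [with C=9]  = 1.
Change = -2 − 1 = -3.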